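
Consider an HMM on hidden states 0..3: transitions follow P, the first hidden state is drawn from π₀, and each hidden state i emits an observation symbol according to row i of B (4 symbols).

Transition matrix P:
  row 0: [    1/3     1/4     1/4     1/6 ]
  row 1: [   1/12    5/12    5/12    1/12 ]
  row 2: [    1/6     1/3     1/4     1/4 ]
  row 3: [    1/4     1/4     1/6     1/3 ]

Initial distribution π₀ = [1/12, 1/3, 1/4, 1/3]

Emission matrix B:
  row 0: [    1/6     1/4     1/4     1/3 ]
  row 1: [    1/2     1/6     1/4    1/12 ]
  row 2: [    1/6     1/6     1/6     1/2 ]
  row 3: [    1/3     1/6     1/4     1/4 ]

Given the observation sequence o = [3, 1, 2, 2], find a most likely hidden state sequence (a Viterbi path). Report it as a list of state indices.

t=0: δ = [2.778e-02, 2.778e-02, 1.250e-01, 8.333e-02]  (obs o_0=3)
t=1: δ = [5.208e-03, 6.944e-03, 5.208e-03, 5.208e-03]  ψ = [2, 2, 2, 2]  (obs o_1=1)
t=2: δ = [4.340e-04, 7.234e-04, 4.823e-04, 4.340e-04]  ψ = [0, 1, 1, 3]  (obs o_2=2)
t=3: δ = [3.617e-05, 7.535e-05, 5.023e-05, 3.617e-05]  ψ = [0, 1, 1, 3]  (obs o_3=2)
backtrack: best end state = 1; path = [2, 1, 1, 1]

path = [2, 1, 1, 1]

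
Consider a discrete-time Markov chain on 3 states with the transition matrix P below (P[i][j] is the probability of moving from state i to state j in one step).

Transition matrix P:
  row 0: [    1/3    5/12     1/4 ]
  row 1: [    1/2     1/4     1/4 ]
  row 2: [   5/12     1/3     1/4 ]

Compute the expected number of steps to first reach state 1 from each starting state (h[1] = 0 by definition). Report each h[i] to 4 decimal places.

First-step conditioning: h[1] = 0; for i ≠ 1, h[i] = 1 + Σ_k P[i][k]·h[k].
  h[0] = 1 + 1/3·h[0] + 1/4·h[2]
  h[2] = 1 + 5/12·h[0] + 1/4·h[2]
Solving the 2×2 linear system over states ≠ 1 gives exactly h = [48/19, 0, 52/19] (h[1] = 0 is the target).

h = [2.5263, 0.0000, 2.7368]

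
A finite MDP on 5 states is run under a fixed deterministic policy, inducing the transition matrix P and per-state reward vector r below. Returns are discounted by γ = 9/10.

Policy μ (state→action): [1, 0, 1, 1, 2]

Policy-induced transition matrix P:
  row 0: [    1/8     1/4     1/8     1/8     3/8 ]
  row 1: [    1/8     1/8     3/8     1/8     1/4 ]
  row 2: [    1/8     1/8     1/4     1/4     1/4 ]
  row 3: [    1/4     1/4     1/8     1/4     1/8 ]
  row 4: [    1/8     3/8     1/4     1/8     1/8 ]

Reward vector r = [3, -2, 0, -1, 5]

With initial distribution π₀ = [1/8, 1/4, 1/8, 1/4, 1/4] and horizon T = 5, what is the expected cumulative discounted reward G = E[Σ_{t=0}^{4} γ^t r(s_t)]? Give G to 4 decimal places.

t=0: π = [0.1250, 0.2500, 0.1250, 0.2500, 0.2500], E[r] = 0.8750, γ^t·E[r] = 0.875000, running G = 0.875000
t=1: π = [0.1563, 0.2344, 0.2344, 0.1719, 0.2031], E[r] = 0.8438, γ^t·E[r] = 0.759375, running G = 1.634375
t=2: π = [0.1465, 0.2168, 0.2383, 0.1758, 0.2227], E[r] = 0.9434, γ^t·E[r] = 0.764121, running G = 2.398496
t=3: π = [0.1470, 0.2209, 0.2368, 0.1768, 0.2185], E[r] = 0.9148, γ^t·E[r] = 0.666885, running G = 3.065382
t=4: π = [0.1471, 0.2201, 0.2372, 0.1767, 0.2190], E[r] = 0.9192, γ^t·E[r] = 0.603100, running G = 3.668482

G = 3.6685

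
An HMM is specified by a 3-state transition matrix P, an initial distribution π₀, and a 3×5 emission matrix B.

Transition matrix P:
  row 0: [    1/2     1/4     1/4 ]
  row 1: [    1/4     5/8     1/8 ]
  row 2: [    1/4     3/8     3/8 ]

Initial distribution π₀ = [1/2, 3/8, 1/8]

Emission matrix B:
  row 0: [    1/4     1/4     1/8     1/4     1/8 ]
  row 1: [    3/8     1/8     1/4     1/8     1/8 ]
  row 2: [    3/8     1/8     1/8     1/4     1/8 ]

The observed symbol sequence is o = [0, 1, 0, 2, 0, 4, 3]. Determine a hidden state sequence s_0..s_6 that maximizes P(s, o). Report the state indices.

path = [1, 1, 1, 1, 1, 1, 1]

t=0: δ = [1.250e-01, 1.406e-01, 4.688e-02]  (obs o_0=0)
t=1: δ = [1.562e-02, 1.099e-02, 3.906e-03]  ψ = [0, 1, 0]  (obs o_1=1)
t=2: δ = [1.953e-03, 2.575e-03, 1.465e-03]  ψ = [0, 1, 0]  (obs o_2=0)
t=3: δ = [1.221e-04, 4.023e-04, 6.866e-05]  ψ = [0, 1, 2]  (obs o_3=2)
t=4: δ = [2.515e-05, 9.430e-05, 1.886e-05]  ψ = [1, 1, 1]  (obs o_4=0)
t=5: δ = [2.947e-06, 7.367e-06, 1.473e-06]  ψ = [1, 1, 1]  (obs o_5=4)
t=6: δ = [4.604e-07, 5.755e-07, 2.302e-07]  ψ = [1, 1, 1]  (obs o_6=3)
backtrack: best end state = 1; path = [1, 1, 1, 1, 1, 1, 1]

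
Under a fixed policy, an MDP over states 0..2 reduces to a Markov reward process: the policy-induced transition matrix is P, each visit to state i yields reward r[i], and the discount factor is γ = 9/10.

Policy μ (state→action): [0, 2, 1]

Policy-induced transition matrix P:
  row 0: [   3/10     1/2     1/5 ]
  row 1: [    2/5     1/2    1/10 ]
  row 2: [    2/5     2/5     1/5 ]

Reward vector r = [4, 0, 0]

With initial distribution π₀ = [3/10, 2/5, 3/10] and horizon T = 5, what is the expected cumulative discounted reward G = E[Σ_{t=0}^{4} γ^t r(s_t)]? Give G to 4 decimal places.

G = 5.7230

t=0: π = [0.3000, 0.4000, 0.3000], E[r] = 1.2000, γ^t·E[r] = 1.200000, running G = 1.200000
t=1: π = [0.3700, 0.4700, 0.1600], E[r] = 1.4800, γ^t·E[r] = 1.332000, running G = 2.532000
t=2: π = [0.3630, 0.4840, 0.1530], E[r] = 1.4520, γ^t·E[r] = 1.176120, running G = 3.708120
t=3: π = [0.3637, 0.4847, 0.1516], E[r] = 1.4548, γ^t·E[r] = 1.060549, running G = 4.768669
t=4: π = [0.3636, 0.4848, 0.1515], E[r] = 1.4545, γ^t·E[r] = 0.954311, running G = 5.722980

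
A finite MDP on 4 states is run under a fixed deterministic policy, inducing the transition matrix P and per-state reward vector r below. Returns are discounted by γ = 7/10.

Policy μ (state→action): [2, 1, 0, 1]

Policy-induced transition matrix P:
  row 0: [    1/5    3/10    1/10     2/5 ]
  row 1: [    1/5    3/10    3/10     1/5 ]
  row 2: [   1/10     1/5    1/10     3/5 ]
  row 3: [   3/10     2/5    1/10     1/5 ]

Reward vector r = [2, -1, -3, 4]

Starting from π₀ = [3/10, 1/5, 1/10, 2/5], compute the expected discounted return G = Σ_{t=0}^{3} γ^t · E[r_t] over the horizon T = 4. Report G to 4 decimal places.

G = 3.0375

t=0: π = [0.3000, 0.2000, 0.1000, 0.4000], E[r] = 1.7000, γ^t·E[r] = 1.700000, running G = 1.700000
t=1: π = [0.2300, 0.3300, 0.1400, 0.3000], E[r] = 0.9100, γ^t·E[r] = 0.637000, running G = 2.337000
t=2: π = [0.2160, 0.3160, 0.1660, 0.3020], E[r] = 0.8260, γ^t·E[r] = 0.404740, running G = 2.741740
t=3: π = [0.2136, 0.3136, 0.1632, 0.3096], E[r] = 0.8624, γ^t·E[r] = 0.295803, running G = 3.037543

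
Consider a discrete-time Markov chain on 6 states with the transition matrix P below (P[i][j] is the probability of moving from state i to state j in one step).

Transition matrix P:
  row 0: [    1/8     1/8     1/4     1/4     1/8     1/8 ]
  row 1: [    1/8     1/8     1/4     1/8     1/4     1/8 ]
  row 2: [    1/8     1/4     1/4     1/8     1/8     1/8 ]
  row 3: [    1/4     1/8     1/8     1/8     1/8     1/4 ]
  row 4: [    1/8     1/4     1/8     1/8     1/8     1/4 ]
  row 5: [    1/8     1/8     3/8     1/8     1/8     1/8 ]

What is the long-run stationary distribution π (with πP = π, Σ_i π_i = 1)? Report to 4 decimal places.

Balance equations π_j = Σ_i π_i·P[i][j]:
  π_0 = 1/8·π_0 + 1/8·π_1 + 1/8·π_2 + 1/4·π_3 + 1/8·π_4 + 1/8·π_5
  π_1 = 1/8·π_0 + 1/8·π_1 + 1/4·π_2 + 1/8·π_3 + 1/4·π_4 + 1/8·π_5
  π_2 = 1/4·π_0 + 1/4·π_1 + 1/4·π_2 + 1/8·π_3 + 1/8·π_4 + 3/8·π_5
  π_3 = 1/4·π_0 + 1/8·π_1 + 1/8·π_2 + 1/8·π_3 + 1/8·π_4 + 1/8·π_5
  π_4 = 1/8·π_0 + 1/4·π_1 + 1/8·π_2 + 1/8·π_3 + 1/8·π_4 + 1/8·π_5
  normalize: π_0 + π_1 + π_2 + π_3 + π_4 + π_5 = 1
Solving the linear system gives exactly π = [1/7, 697/4039, 135/577, 1/7, 592/4039, 93/577].

π = [0.1429, 0.1726, 0.2340, 0.1429, 0.1466, 0.1612]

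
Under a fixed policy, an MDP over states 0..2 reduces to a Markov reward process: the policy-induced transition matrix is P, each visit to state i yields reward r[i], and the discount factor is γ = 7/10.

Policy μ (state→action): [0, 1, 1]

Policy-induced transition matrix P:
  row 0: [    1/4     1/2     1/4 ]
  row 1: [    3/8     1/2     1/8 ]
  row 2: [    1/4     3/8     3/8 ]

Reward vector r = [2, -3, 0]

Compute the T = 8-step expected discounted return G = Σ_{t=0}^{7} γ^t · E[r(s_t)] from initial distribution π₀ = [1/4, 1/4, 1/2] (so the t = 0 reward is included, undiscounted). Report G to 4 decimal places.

t=0: π = [0.2500, 0.2500, 0.5000], E[r] = -0.2500, γ^t·E[r] = -0.250000, running G = -0.250000
t=1: π = [0.2813, 0.4375, 0.2813], E[r] = -0.7500, γ^t·E[r] = -0.525000, running G = -0.775000
t=2: π = [0.3047, 0.4648, 0.2305], E[r] = -0.7852, γ^t·E[r] = -0.384727, running G = -1.159727
t=3: π = [0.3081, 0.4712, 0.2207], E[r] = -0.7974, γ^t·E[r] = -0.273496, running G = -1.433222
t=4: π = [0.3089, 0.4724, 0.2187], E[r] = -0.7994, γ^t·E[r] = -0.191945, running G = -1.625167
t=5: π = [0.3091, 0.4727, 0.2183], E[r] = -0.7999, γ^t·E[r] = -0.134437, running G = -1.759605
t=6: π = [0.3091, 0.4727, 0.2182], E[r] = -0.8000, γ^t·E[r] = -0.094117, running G = -1.853721
t=7: π = [0.3091, 0.4727, 0.2182], E[r] = -0.8000, γ^t·E[r] = -0.065883, running G = -1.919604

G = -1.9196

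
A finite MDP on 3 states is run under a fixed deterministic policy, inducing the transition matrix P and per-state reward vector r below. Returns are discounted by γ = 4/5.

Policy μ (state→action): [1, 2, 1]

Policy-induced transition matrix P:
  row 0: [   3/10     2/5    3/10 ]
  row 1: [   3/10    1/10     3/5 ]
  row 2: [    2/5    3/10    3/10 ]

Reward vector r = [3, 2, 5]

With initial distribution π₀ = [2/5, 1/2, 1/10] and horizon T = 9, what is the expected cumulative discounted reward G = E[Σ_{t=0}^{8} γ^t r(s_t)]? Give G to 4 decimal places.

G = 14.4345

t=0: π = [0.4000, 0.5000, 0.1000], E[r] = 2.7000, γ^t·E[r] = 2.700000, running G = 2.700000
t=1: π = [0.3100, 0.2400, 0.4500], E[r] = 3.6600, γ^t·E[r] = 2.928000, running G = 5.628000
t=2: π = [0.3450, 0.2830, 0.3720], E[r] = 3.4610, γ^t·E[r] = 2.215040, running G = 7.843040
t=3: π = [0.3372, 0.2779, 0.3849], E[r] = 3.4919, γ^t·E[r] = 1.787853, running G = 9.630893
t=4: π = [0.3385, 0.2781, 0.3834], E[r] = 3.4886, γ^t·E[r] = 1.428931, running G = 11.059823
t=5: π = [0.3383, 0.2782, 0.3834], E[r] = 3.4887, γ^t·E[r] = 1.143165, running G = 12.202988
t=6: π = [0.3383, 0.2782, 0.3835], E[r] = 3.4887, γ^t·E[r] = 0.914553, running G = 13.117542
t=7: π = [0.3383, 0.2782, 0.3835], E[r] = 3.4887, γ^t·E[r] = 0.731637, running G = 13.849179
t=8: π = [0.3383, 0.2782, 0.3835], E[r] = 3.4887, γ^t·E[r] = 0.585311, running G = 14.434489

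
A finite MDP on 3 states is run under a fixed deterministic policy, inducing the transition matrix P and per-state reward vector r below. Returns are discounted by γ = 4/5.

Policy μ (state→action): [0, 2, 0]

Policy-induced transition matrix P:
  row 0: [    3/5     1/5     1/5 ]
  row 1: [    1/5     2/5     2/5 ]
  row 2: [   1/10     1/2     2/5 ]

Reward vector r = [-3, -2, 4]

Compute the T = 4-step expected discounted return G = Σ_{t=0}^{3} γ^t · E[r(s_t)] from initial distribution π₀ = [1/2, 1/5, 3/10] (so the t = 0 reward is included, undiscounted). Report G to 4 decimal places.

t=0: π = [0.5000, 0.2000, 0.3000], E[r] = -0.7000, γ^t·E[r] = -0.700000, running G = -0.700000
t=1: π = [0.3700, 0.3300, 0.3000], E[r] = -0.5700, γ^t·E[r] = -0.456000, running G = -1.156000
t=2: π = [0.3180, 0.3560, 0.3260], E[r] = -0.3620, γ^t·E[r] = -0.231680, running G = -1.387680
t=3: π = [0.2946, 0.3690, 0.3364], E[r] = -0.2762, γ^t·E[r] = -0.141414, running G = -1.529094

G = -1.5291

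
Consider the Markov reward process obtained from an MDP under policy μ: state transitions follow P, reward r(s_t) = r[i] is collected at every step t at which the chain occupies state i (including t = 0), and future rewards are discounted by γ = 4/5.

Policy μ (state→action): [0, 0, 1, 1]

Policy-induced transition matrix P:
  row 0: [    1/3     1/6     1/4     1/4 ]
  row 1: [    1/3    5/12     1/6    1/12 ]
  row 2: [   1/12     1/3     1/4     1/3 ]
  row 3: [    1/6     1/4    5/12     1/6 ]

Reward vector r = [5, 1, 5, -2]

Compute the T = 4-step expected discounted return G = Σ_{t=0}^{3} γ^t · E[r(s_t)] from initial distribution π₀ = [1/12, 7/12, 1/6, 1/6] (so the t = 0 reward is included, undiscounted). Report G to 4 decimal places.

t=0: π = [0.0833, 0.5833, 0.1667, 0.1667], E[r] = 1.5000, γ^t·E[r] = 1.500000, running G = 1.500000
t=1: π = [0.2639, 0.3542, 0.2292, 0.1528], E[r] = 2.5139, γ^t·E[r] = 2.011111, running G = 3.511111
t=2: π = [0.2506, 0.3061, 0.2459, 0.1973], E[r] = 2.3941, γ^t·E[r] = 1.532222, running G = 5.043333
t=3: π = [0.2390, 0.3006, 0.2574, 0.2030], E[r] = 2.3763, γ^t·E[r] = 1.216642, running G = 6.259975

G = 6.2600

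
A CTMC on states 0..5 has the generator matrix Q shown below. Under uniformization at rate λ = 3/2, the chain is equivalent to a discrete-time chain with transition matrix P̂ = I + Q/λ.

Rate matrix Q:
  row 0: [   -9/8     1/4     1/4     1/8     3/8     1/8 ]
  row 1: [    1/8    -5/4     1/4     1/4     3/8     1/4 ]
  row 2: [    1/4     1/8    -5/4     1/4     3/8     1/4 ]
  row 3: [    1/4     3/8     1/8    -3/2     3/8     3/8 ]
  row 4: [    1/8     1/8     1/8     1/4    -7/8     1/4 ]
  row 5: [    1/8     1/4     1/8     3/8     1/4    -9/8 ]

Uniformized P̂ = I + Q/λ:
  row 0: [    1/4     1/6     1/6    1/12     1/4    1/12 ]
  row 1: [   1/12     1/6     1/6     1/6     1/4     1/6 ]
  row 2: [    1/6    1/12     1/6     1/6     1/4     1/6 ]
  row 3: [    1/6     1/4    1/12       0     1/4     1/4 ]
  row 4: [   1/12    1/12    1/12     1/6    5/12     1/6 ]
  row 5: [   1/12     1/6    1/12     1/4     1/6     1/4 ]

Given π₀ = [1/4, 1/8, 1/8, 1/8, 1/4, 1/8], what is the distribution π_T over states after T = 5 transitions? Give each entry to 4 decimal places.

t=0: π = [0.2500, 0.1250, 0.1250, 0.1250, 0.2500, 0.1250]
t=1: π = [0.1458, 0.1458, 0.1250, 0.1354, 0.2813, 0.1667]
t=2: π = [0.1293, 0.1441, 0.1181, 0.1458, 0.2830, 0.1797]
t=3: π = [0.1269, 0.1454, 0.1160, 0.1466, 0.2822, 0.1830]
t=4: π = [0.1264, 0.1457, 0.1157, 0.1469, 0.2818, 0.1836]
t=5: π = [0.1263, 0.1458, 0.1156, 0.1469, 0.2817, 0.1837]

π = [0.1263, 0.1458, 0.1156, 0.1469, 0.2817, 0.1837]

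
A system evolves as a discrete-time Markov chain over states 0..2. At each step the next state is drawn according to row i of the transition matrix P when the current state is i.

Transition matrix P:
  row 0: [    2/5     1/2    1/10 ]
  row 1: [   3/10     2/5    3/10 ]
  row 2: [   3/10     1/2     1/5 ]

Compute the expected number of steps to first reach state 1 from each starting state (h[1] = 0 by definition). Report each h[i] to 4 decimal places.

First-step conditioning: h[1] = 0; for i ≠ 1, h[i] = 1 + Σ_k P[i][k]·h[k].
  h[0] = 1 + 2/5·h[0] + 1/10·h[2]
  h[2] = 1 + 3/10·h[0] + 1/5·h[2]
Solving the 2×2 linear system over states ≠ 1 gives exactly h = [2, 0, 2] (h[1] = 0 is the target).

h = [2.0000, 0.0000, 2.0000]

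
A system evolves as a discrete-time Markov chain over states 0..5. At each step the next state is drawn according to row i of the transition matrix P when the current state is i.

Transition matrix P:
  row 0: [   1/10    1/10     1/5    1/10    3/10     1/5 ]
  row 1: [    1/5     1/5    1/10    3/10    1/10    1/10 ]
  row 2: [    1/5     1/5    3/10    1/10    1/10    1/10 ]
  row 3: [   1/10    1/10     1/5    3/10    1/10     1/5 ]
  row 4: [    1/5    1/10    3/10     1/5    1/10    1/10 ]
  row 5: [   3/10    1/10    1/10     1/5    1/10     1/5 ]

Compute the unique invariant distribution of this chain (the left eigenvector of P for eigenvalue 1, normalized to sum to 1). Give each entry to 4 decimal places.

π = [0.1780, 0.1339, 0.2055, 0.1945, 0.1356, 0.1525]

Balance equations π_j = Σ_i π_i·P[i][j]:
  π_0 = 1/10·π_0 + 1/5·π_1 + 1/5·π_2 + 1/10·π_3 + 1/5·π_4 + 3/10·π_5
  π_1 = 1/10·π_0 + 1/5·π_1 + 1/5·π_2 + 1/10·π_3 + 1/10·π_4 + 1/10·π_5
  π_2 = 1/5·π_0 + 1/10·π_1 + 3/10·π_2 + 1/5·π_3 + 3/10·π_4 + 1/10·π_5
  π_3 = 1/10·π_0 + 3/10·π_1 + 1/10·π_2 + 3/10·π_3 + 1/5·π_4 + 1/5·π_5
  π_4 = 3/10·π_0 + 1/10·π_1 + 1/10·π_2 + 1/10·π_3 + 1/10·π_4 + 1/10·π_5
  normalize: π_0 + π_1 + π_2 + π_3 + π_4 + π_5 = 1
Solving the linear system gives exactly π = [3539/19882, 2663/19882, 4085/19882, 3867/19882, 1348/9941, 1516/9941].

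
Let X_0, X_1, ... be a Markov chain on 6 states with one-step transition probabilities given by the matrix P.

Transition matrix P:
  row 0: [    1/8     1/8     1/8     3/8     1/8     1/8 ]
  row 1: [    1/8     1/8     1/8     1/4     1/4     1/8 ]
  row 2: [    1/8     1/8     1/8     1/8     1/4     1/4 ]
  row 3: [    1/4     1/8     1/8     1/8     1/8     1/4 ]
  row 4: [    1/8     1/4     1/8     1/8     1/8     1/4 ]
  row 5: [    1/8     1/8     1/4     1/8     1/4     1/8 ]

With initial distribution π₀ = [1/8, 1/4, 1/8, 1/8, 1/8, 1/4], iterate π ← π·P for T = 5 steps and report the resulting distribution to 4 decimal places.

π = [0.1475, 0.1482, 0.1487, 0.1804, 0.1858, 0.1893]

t=0: π = [0.1250, 0.2500, 0.1250, 0.1250, 0.1250, 0.2500]
t=1: π = [0.1406, 0.1406, 0.1563, 0.1875, 0.2031, 0.1719]
t=2: π = [0.1484, 0.1504, 0.1465, 0.1777, 0.1836, 0.1934]
t=3: π = [0.1472, 0.1479, 0.1492, 0.1809, 0.1863, 0.1885]
t=4: π = [0.1476, 0.1483, 0.1486, 0.1803, 0.1857, 0.1895]
t=5: π = [0.1475, 0.1482, 0.1487, 0.1804, 0.1858, 0.1893]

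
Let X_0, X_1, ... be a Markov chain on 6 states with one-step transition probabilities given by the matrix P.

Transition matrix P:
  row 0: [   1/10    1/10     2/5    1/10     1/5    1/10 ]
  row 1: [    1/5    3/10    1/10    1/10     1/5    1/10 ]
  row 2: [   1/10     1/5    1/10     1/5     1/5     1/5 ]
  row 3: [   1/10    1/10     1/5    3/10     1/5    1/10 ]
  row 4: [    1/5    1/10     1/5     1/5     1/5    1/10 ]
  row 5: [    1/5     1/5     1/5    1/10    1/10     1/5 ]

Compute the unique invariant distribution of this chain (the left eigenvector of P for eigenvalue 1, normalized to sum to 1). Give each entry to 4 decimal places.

π = [0.1485, 0.1658, 0.1937, 0.1726, 0.1867, 0.1326]

Balance equations π_j = Σ_i π_i·P[i][j]:
  π_0 = 1/10·π_0 + 1/5·π_1 + 1/10·π_2 + 1/10·π_3 + 1/5·π_4 + 1/5·π_5
  π_1 = 1/10·π_0 + 3/10·π_1 + 1/5·π_2 + 1/10·π_3 + 1/10·π_4 + 1/5·π_5
  π_2 = 2/5·π_0 + 1/10·π_1 + 1/10·π_2 + 1/5·π_3 + 1/5·π_4 + 1/5·π_5
  π_3 = 1/10·π_0 + 1/10·π_1 + 1/5·π_2 + 3/10·π_3 + 1/5·π_4 + 1/10·π_5
  π_4 = 1/5·π_0 + 1/5·π_1 + 1/5·π_2 + 1/5·π_3 + 1/5·π_4 + 1/10·π_5
  normalize: π_0 + π_1 + π_2 + π_3 + π_4 + π_5 = 1
Solving the linear system gives exactly π = [2965/19964, 1655/9982, 967/4991, 3445/19964, 932/4991, 662/4991].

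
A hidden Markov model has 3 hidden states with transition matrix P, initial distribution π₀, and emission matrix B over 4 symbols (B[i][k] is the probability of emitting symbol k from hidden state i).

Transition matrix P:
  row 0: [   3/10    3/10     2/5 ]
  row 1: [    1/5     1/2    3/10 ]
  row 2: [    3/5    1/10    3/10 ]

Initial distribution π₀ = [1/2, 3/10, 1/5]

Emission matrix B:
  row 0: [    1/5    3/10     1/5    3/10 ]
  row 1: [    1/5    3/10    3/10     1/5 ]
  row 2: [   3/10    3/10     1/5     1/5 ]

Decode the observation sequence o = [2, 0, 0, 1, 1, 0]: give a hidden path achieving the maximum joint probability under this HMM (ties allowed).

t=0: δ = [1.000e-01, 9.000e-02, 4.000e-02]  (obs o_0=2)
t=1: δ = [6.000e-03, 9.000e-03, 1.200e-02]  ψ = [0, 1, 0]  (obs o_1=0)
t=2: δ = [1.440e-03, 9.000e-04, 1.080e-03]  ψ = [2, 1, 2]  (obs o_2=0)
t=3: δ = [1.944e-04, 1.350e-04, 1.728e-04]  ψ = [2, 1, 0]  (obs o_3=1)
t=4: δ = [3.110e-05, 2.025e-05, 2.333e-05]  ψ = [2, 1, 0]  (obs o_4=1)
t=5: δ = [2.799e-06, 2.025e-06, 3.732e-06]  ψ = [2, 1, 0]  (obs o_5=0)
backtrack: best end state = 2; path = [0, 2, 0, 2, 0, 2]

path = [0, 2, 0, 2, 0, 2]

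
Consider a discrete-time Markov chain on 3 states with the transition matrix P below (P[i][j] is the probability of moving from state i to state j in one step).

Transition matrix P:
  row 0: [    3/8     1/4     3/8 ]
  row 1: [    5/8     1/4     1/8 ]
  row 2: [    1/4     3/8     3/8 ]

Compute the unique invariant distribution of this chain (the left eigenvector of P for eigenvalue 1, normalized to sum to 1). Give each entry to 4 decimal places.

Balance equations π_j = Σ_i π_i·P[i][j]:
  π_0 = 3/8·π_0 + 5/8·π_1 + 1/4·π_2
  π_1 = 1/4·π_0 + 1/4·π_1 + 3/8·π_2
  normalize: π_0 + π_1 + π_2 = 1
Solving the linear system gives exactly π = [9/22, 19/66, 10/33].

π = [0.4091, 0.2879, 0.3030]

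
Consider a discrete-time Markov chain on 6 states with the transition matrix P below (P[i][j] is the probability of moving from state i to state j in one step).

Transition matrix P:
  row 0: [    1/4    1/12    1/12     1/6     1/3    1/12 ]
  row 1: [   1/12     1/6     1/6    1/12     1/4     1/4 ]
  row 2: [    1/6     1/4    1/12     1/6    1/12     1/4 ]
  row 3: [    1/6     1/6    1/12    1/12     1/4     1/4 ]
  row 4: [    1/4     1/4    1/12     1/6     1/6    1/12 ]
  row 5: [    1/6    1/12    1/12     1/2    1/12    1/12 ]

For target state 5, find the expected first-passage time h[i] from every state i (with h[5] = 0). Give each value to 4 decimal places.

h = [6.6385, 5.4323, 5.3741, 5.5377, 6.4662, 0.0000]

First-step conditioning: h[5] = 0; for i ≠ 5, h[i] = 1 + Σ_k P[i][k]·h[k].
  h[0] = 1 + 1/4·h[0] + 1/12·h[1] + 1/12·h[2] + 1/6·h[3] + 1/3·h[4]
  h[1] = 1 + 1/12·h[0] + 1/6·h[1] + 1/6·h[2] + 1/12·h[3] + 1/4·h[4]
  h[2] = 1 + 1/6·h[0] + 1/4·h[1] + 1/12·h[2] + 1/6·h[3] + 1/12·h[4]
  h[3] = 1 + 1/6·h[0] + 1/6·h[1] + 1/12·h[2] + 1/12·h[3] + 1/4·h[4]
  h[4] = 1 + 1/4·h[0] + 1/4·h[1] + 1/12·h[2] + 1/6·h[3] + 1/6·h[4]
Solving the 5×5 linear system over states ≠ 5 gives exactly h = [48388/7289, 39596/7289, 39172/7289, 40364/7289, 47132/7289, 0] (h[5] = 0 is the target).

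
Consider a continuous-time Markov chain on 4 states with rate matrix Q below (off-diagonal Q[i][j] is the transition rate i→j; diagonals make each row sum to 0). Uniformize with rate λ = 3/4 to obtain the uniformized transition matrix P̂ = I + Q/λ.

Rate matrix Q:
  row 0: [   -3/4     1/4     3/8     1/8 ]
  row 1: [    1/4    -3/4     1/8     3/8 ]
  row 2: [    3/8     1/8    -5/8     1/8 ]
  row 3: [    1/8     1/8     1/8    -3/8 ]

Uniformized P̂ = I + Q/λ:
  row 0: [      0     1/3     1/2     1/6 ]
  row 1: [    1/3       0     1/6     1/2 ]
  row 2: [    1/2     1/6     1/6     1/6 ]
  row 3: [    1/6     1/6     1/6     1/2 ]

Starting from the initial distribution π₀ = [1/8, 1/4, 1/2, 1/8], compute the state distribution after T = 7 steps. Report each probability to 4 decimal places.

t=0: π = [0.1250, 0.2500, 0.5000, 0.1250]
t=1: π = [0.3542, 0.1458, 0.2083, 0.2917]
t=2: π = [0.2014, 0.2014, 0.2847, 0.3125]
t=3: π = [0.2616, 0.1667, 0.2338, 0.3380]
t=4: π = [0.2288, 0.1825, 0.2539, 0.3349]
t=5: π = [0.2436, 0.1744, 0.2429, 0.3391]
t=6: π = [0.2361, 0.1782, 0.2479, 0.3378]
t=7: π = [0.2396, 0.1763, 0.2454, 0.3387]

π = [0.2396, 0.1763, 0.2454, 0.3387]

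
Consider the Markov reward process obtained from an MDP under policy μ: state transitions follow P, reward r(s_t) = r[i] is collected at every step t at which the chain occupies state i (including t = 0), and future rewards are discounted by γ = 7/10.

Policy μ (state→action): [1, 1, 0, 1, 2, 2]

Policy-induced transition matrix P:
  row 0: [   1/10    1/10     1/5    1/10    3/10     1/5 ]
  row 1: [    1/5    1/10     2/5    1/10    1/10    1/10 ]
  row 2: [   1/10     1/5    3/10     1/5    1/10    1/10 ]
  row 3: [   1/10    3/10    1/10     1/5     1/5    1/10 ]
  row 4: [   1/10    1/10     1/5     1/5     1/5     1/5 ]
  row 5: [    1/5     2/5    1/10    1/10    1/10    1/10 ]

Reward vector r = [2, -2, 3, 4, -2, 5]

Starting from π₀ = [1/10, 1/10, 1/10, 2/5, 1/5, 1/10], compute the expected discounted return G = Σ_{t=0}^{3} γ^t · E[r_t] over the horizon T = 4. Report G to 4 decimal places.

G = 4.1892

t=0: π = [0.1000, 0.1000, 0.1000, 0.4000, 0.2000, 0.1000], E[r] = 2.0000, γ^t·E[r] = 2.000000, running G = 2.000000
t=1: π = [0.1200, 0.2200, 0.1800, 0.1700, 0.1800, 0.1300], E[r] = 1.3100, γ^t·E[r] = 0.917000, running G = 2.917000
t=2: π = [0.1350, 0.1910, 0.2320, 0.1530, 0.1590, 0.1300], E[r] = 1.5280, γ^t·E[r] = 0.748720, running G = 3.665720
t=3: π = [0.1321, 0.1928, 0.2331, 0.1544, 0.1582, 0.1294], E[r] = 1.5261, γ^t·E[r] = 0.523452, running G = 4.189172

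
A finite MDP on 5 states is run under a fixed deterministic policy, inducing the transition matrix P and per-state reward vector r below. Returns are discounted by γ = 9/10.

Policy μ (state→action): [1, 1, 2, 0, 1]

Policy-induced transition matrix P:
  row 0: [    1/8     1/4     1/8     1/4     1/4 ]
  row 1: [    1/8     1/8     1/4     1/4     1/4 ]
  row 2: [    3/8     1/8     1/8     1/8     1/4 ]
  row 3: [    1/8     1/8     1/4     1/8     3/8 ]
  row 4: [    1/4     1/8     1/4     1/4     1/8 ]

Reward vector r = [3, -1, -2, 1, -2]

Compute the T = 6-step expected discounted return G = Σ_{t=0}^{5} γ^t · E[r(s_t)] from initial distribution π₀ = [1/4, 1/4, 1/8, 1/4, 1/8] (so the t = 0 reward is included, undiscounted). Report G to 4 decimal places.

G = -0.6956

t=0: π = [0.2500, 0.2500, 0.1250, 0.2500, 0.1250], E[r] = 0.2500, γ^t·E[r] = 0.250000, running G = 0.250000
t=1: π = [0.1719, 0.1563, 0.2031, 0.2031, 0.2656], E[r] = -0.3750, γ^t·E[r] = -0.337500, running G = -0.087500
t=2: π = [0.2090, 0.1465, 0.2031, 0.1992, 0.2422], E[r] = -0.2109, γ^t·E[r] = -0.170859, running G = -0.258359
t=3: π = [0.2061, 0.1511, 0.1985, 0.1997, 0.2446], E[r] = -0.2195, γ^t·E[r] = -0.160003, running G = -0.418362
t=4: π = [0.2052, 0.1508, 0.1994, 0.2002, 0.2444], E[r] = -0.2226, γ^t·E[r] = -0.146025, running G = -0.564387
t=5: π = [0.2054, 0.1507, 0.1994, 0.2000, 0.2445], E[r] = -0.2222, γ^t·E[r] = -0.131201, running G = -0.695588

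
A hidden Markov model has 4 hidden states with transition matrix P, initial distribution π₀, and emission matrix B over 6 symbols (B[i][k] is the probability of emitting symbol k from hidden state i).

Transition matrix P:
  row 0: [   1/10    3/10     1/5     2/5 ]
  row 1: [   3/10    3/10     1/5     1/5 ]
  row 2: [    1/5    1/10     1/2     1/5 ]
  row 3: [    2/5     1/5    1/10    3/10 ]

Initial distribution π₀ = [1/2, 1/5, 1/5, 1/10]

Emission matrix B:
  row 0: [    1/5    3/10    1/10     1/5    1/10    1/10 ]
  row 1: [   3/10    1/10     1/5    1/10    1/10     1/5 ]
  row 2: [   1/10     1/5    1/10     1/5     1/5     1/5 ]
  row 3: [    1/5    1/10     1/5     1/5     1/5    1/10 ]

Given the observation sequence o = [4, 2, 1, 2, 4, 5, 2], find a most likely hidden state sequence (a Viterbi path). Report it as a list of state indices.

t=0: δ = [5.000e-02, 2.000e-02, 4.000e-02, 2.000e-02]  (obs o_0=4)
t=1: δ = [8.000e-04, 3.000e-03, 2.000e-03, 4.000e-03]  ψ = [2, 0, 2, 0]  (obs o_1=2)
t=2: δ = [4.800e-04, 9.000e-05, 2.000e-04, 1.200e-04]  ψ = [3, 1, 2, 3]  (obs o_2=1)
t=3: δ = [4.800e-06, 2.880e-05, 1.000e-05, 3.840e-05]  ψ = [0, 0, 2, 0]  (obs o_3=2)
t=4: δ = [1.536e-06, 8.640e-07, 1.152e-06, 2.304e-06]  ψ = [3, 1, 1, 3]  (obs o_4=4)
t=5: δ = [9.216e-08, 9.216e-08, 1.152e-07, 6.912e-08]  ψ = [3, 0, 2, 3]  (obs o_5=5)
t=6: δ = [2.765e-09, 5.530e-09, 5.760e-09, 7.373e-09]  ψ = [1, 0, 2, 0]  (obs o_6=2)
backtrack: best end state = 3; path = [0, 3, 0, 3, 3, 0, 3]

path = [0, 3, 0, 3, 3, 0, 3]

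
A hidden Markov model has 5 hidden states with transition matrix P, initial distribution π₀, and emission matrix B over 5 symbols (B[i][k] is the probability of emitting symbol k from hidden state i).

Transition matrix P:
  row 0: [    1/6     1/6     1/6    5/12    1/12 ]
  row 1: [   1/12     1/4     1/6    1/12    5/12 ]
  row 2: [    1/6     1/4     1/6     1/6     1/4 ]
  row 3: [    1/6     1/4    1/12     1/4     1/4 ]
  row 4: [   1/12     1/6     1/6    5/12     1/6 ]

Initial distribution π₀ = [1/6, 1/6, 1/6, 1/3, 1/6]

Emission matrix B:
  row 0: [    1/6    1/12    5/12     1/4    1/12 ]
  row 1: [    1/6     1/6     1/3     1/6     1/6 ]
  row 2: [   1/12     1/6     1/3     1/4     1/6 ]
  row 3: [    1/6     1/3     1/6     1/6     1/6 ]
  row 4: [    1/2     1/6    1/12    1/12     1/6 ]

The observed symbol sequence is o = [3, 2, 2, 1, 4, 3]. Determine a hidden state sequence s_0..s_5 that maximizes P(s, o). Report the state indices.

t=0: δ = [4.167e-02, 2.778e-02, 4.167e-02, 5.556e-02, 1.389e-02]  (obs o_0=3)
t=1: δ = [3.858e-03, 4.630e-03, 2.315e-03, 2.894e-03, 1.157e-03]  ψ = [3, 3, 0, 0, 3]  (obs o_1=2)
t=2: δ = [2.679e-04, 3.858e-04, 2.572e-04, 2.679e-04, 1.608e-04]  ψ = [0, 1, 1, 0, 1]  (obs o_2=2)
t=3: δ = [3.721e-06, 1.608e-05, 1.072e-05, 3.721e-05, 2.679e-05]  ψ = [0, 1, 1, 0, 1]  (obs o_3=1)
t=4: δ = [5.168e-07, 1.550e-06, 7.442e-07, 1.861e-06, 1.550e-06]  ψ = [3, 3, 4, 4, 3]  (obs o_4=4)
t=5: δ = [7.752e-08, 7.752e-08, 6.460e-08, 1.077e-07, 5.384e-08]  ψ = [3, 3, 1, 4, 1]  (obs o_5=3)
backtrack: best end state = 3; path = [3, 0, 0, 3, 4, 3]

path = [3, 0, 0, 3, 4, 3]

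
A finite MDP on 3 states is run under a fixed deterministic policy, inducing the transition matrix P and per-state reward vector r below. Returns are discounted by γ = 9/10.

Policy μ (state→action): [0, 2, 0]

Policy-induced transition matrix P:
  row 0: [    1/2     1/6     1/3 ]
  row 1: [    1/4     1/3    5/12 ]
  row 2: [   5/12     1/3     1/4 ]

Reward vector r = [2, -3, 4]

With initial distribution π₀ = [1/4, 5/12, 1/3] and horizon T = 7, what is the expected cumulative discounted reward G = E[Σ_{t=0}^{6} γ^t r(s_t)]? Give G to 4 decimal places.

t=0: π = [0.2500, 0.4167, 0.3333], E[r] = 0.5833, γ^t·E[r] = 0.583333, running G = 0.583333
t=1: π = [0.3681, 0.2917, 0.3403], E[r] = 1.2222, γ^t·E[r] = 1.100000, running G = 1.683333
t=2: π = [0.3987, 0.2720, 0.3293], E[r] = 1.2986, γ^t·E[r] = 1.051875, running G = 2.735208
t=3: π = [0.4046, 0.2669, 0.3286], E[r] = 1.3227, γ^t·E[r] = 0.964266, running G = 3.699474
t=4: π = [0.4059, 0.2659, 0.3282], E[r] = 1.3269, γ^t·E[r] = 0.870550, running G = 4.570024
t=5: π = [0.4062, 0.2657, 0.3281], E[r] = 1.3279, γ^t·E[r] = 0.784093, running G = 5.354117
t=6: π = [0.4062, 0.2656, 0.3281], E[r] = 1.3281, γ^t·E[r] = 0.705790, running G = 6.059907

G = 6.0599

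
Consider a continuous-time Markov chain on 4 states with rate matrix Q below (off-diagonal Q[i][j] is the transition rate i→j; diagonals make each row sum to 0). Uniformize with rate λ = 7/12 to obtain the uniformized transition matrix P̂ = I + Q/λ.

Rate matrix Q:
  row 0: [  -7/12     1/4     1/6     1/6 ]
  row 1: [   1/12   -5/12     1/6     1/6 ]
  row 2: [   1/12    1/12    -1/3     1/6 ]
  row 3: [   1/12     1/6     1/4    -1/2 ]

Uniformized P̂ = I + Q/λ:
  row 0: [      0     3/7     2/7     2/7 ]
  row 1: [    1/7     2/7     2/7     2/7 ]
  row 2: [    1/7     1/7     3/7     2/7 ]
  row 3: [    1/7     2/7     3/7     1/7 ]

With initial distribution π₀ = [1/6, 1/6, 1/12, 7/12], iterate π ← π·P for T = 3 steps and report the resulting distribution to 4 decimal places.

t=0: π = [0.1667, 0.1667, 0.0833, 0.5833]
t=1: π = [0.1190, 0.2976, 0.3810, 0.2024]
t=2: π = [0.1259, 0.2483, 0.3690, 0.2568]
t=3: π = [0.1249, 0.2510, 0.3751, 0.2490]

π = [0.1249, 0.2510, 0.3751, 0.2490]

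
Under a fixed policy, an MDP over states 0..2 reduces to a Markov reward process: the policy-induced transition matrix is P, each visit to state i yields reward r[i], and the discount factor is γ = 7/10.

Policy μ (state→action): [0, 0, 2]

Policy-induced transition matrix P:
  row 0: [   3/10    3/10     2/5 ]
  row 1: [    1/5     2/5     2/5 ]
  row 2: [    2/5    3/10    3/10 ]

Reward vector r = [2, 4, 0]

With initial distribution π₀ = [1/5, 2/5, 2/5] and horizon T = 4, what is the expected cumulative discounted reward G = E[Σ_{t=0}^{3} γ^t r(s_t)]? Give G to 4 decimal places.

t=0: π = [0.2000, 0.4000, 0.4000], E[r] = 2.0000, γ^t·E[r] = 2.000000, running G = 2.000000
t=1: π = [0.3000, 0.3400, 0.3600], E[r] = 1.9600, γ^t·E[r] = 1.372000, running G = 3.372000
t=2: π = [0.3020, 0.3340, 0.3640], E[r] = 1.9400, γ^t·E[r] = 0.950600, running G = 4.322600
t=3: π = [0.3030, 0.3334, 0.3636], E[r] = 1.9396, γ^t·E[r] = 0.665283, running G = 4.987883

G = 4.9879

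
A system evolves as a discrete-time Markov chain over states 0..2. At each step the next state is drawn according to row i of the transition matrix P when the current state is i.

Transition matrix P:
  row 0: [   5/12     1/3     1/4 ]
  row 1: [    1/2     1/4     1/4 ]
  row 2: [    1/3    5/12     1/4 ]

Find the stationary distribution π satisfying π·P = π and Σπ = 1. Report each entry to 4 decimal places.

Balance equations π_j = Σ_i π_i·P[i][j]:
  π_0 = 5/12·π_0 + 1/2·π_1 + 1/3·π_2
  π_1 = 1/3·π_0 + 1/4·π_1 + 5/12·π_2
  normalize: π_0 + π_1 + π_2 = 1
Solving the linear system gives exactly π = [11/26, 17/52, 1/4].

π = [0.4231, 0.3269, 0.2500]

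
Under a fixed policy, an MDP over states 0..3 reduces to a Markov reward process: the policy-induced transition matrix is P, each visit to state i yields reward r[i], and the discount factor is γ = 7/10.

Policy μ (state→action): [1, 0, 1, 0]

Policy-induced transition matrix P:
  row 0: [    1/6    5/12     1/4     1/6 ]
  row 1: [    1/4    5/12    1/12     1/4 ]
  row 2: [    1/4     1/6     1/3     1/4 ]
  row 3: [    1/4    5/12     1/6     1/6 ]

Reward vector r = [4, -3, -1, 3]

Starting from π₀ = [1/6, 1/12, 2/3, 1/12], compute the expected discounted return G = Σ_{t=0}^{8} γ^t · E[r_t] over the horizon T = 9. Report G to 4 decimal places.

G = 0.8416

t=0: π = [0.1667, 0.0833, 0.6667, 0.0833], E[r] = 0.0000, γ^t·E[r] = 0.000000, running G = 0.000000
t=1: π = [0.2361, 0.2500, 0.2847, 0.2292], E[r] = 0.5972, γ^t·E[r] = 0.418056, running G = 0.418056
t=2: π = [0.2303, 0.3455, 0.2130, 0.2112], E[r] = 0.3056, γ^t·E[r] = 0.149722, running G = 0.567778
t=3: π = [0.2308, 0.3634, 0.1926, 0.2132], E[r] = 0.2800, γ^t·E[r] = 0.096039, running G = 0.663816
t=4: π = [0.2308, 0.3685, 0.1877, 0.2130], E[r] = 0.2688, γ^t·E[r] = 0.064533, running G = 0.728350
t=5: π = [0.2308, 0.3697, 0.1865, 0.2130], E[r] = 0.2664, γ^t·E[r] = 0.044782, running G = 0.773131
t=6: π = [0.2308, 0.3700, 0.1862, 0.2130], E[r] = 0.2658, γ^t·E[r] = 0.031273, running G = 0.804405
t=7: π = [0.2308, 0.3701, 0.1861, 0.2130], E[r] = 0.2657, γ^t·E[r] = 0.021879, running G = 0.826283
t=8: π = [0.2308, 0.3701, 0.1861, 0.2130], E[r] = 0.2656, γ^t·E[r] = 0.015313, running G = 0.841596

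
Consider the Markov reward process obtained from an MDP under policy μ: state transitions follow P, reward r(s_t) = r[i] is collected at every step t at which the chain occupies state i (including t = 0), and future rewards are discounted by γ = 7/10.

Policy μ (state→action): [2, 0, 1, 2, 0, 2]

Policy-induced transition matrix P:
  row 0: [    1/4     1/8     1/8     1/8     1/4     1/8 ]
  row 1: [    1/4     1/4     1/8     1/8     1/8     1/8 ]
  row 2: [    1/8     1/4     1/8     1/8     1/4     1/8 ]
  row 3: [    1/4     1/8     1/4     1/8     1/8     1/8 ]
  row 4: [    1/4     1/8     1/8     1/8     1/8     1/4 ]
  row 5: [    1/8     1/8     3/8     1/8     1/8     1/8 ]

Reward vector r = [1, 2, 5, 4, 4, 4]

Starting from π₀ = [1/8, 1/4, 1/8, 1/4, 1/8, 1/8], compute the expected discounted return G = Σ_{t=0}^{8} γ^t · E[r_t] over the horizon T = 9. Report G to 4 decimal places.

t=0: π = [0.1250, 0.2500, 0.1250, 0.2500, 0.1250, 0.1250], E[r] = 3.2500, γ^t·E[r] = 3.250000, running G = 3.250000
t=1: π = [0.2188, 0.1719, 0.1875, 0.1250, 0.1563, 0.1406], E[r] = 3.1875, γ^t·E[r] = 2.231250, running G = 5.481250
t=2: π = [0.2090, 0.1699, 0.1758, 0.1250, 0.1758, 0.1445], E[r] = 3.2090, γ^t·E[r] = 1.572402, running G = 7.053652
t=3: π = [0.2100, 0.1682, 0.1768, 0.1250, 0.1731, 0.1470], E[r] = 3.2104, γ^t·E[r] = 1.101184, running G = 8.154836
t=4: π = [0.2095, 0.1681, 0.1774, 0.1250, 0.1733, 0.1466], E[r] = 3.2125, γ^t·E[r] = 0.771327, running G = 8.926164
t=5: π = [0.2095, 0.1682, 0.1773, 0.1250, 0.1734, 0.1467], E[r] = 3.2124, γ^t·E[r] = 0.539910, running G = 9.466074
t=6: π = [0.2095, 0.1682, 0.1773, 0.1250, 0.1733, 0.1467], E[r] = 3.2124, γ^t·E[r] = 0.377936, running G = 9.844010
t=7: π = [0.2095, 0.1682, 0.1773, 0.1250, 0.1733, 0.1467], E[r] = 3.2124, γ^t·E[r] = 0.264556, running G = 10.108566
t=8: π = [0.2095, 0.1682, 0.1773, 0.1250, 0.1733, 0.1467], E[r] = 3.2124, γ^t·E[r] = 0.185189, running G = 10.293755

G = 10.2938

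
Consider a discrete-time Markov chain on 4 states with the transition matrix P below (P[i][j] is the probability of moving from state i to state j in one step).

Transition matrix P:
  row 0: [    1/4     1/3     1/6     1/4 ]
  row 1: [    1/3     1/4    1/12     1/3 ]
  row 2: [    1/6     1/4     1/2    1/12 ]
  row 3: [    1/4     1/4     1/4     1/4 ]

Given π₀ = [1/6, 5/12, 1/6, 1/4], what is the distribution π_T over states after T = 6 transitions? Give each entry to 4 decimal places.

π = [0.2522, 0.2710, 0.2450, 0.2318]

t=0: π = [0.1667, 0.4167, 0.1667, 0.2500]
t=1: π = [0.2708, 0.2639, 0.2083, 0.2569]
t=2: π = [0.2546, 0.2726, 0.2355, 0.2373]
t=3: π = [0.2531, 0.2712, 0.2422, 0.2335]
t=4: π = [0.2524, 0.2711, 0.2443, 0.2322]
t=5: π = [0.2522, 0.2710, 0.2448, 0.2319]
t=6: π = [0.2522, 0.2710, 0.2450, 0.2318]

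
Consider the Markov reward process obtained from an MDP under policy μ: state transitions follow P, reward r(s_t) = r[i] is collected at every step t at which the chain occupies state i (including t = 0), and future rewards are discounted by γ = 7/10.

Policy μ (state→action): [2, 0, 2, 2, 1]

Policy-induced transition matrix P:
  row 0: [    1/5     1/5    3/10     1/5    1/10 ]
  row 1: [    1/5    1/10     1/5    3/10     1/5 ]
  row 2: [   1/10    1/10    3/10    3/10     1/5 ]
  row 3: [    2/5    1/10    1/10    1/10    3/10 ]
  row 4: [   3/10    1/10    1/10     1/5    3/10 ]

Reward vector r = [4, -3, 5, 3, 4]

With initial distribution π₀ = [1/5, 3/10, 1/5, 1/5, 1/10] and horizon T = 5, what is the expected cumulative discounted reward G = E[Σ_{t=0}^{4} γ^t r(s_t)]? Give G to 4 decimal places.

t=0: π = [0.2000, 0.3000, 0.2000, 0.2000, 0.1000], E[r] = 1.9000, γ^t·E[r] = 1.900000, running G = 1.900000
t=1: π = [0.2300, 0.1200, 0.2100, 0.2300, 0.2100], E[r] = 3.1400, γ^t·E[r] = 2.198000, running G = 4.098000
t=2: π = [0.2460, 0.1230, 0.2000, 0.2100, 0.2210], E[r] = 3.1290, γ^t·E[r] = 1.533210, running G = 5.631210
t=3: π = [0.2441, 0.1246, 0.2015, 0.2113, 0.2185], E[r] = 3.1180, γ^t·E[r] = 1.069474, running G = 6.700684
t=4: π = [0.2440, 0.1244, 0.2016, 0.2115, 0.2186], E[r] = 3.1192, γ^t·E[r] = 0.748927, running G = 7.449611

G = 7.4496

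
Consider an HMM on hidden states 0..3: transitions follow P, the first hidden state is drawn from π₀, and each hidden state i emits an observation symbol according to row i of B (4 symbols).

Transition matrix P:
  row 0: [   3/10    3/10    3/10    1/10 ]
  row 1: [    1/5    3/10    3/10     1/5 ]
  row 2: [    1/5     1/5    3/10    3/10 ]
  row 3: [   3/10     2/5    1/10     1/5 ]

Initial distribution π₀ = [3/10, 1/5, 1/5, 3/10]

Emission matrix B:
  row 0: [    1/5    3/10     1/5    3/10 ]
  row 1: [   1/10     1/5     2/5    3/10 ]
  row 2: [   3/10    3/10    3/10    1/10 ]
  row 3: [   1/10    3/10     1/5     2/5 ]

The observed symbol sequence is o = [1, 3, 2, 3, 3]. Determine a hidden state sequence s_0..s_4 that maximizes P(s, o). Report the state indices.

t=0: δ = [9.000e-02, 4.000e-02, 6.000e-02, 9.000e-02]  (obs o_0=1)
t=1: δ = [8.100e-03, 1.080e-02, 2.700e-03, 7.200e-03]  ψ = [0, 3, 0, 2]  (obs o_1=3)
t=2: δ = [4.860e-04, 1.296e-03, 9.720e-04, 4.320e-04]  ψ = [0, 1, 1, 1]  (obs o_2=2)
t=3: δ = [7.776e-05, 1.166e-04, 3.888e-05, 1.166e-04]  ψ = [1, 1, 1, 2]  (obs o_3=3)
t=4: δ = [1.050e-05, 1.400e-05, 3.499e-06, 9.331e-06]  ψ = [3, 3, 1, 1]  (obs o_4=3)
backtrack: best end state = 1; path = [3, 1, 2, 3, 1]

path = [3, 1, 2, 3, 1]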